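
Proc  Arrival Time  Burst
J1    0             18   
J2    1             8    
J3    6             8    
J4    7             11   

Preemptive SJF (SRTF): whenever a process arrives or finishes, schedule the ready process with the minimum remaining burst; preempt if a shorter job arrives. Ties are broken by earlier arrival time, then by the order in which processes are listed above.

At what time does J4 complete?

28

Timeline: | J1 0-1 | J2 1-9 | J3 9-17 | J4 17-28 | J1 28-45 |
Completion: J1=45  J2=9  J3=17  J4=28
Turnaround (C−A): J1=45  J2=8  J3=11  J4=21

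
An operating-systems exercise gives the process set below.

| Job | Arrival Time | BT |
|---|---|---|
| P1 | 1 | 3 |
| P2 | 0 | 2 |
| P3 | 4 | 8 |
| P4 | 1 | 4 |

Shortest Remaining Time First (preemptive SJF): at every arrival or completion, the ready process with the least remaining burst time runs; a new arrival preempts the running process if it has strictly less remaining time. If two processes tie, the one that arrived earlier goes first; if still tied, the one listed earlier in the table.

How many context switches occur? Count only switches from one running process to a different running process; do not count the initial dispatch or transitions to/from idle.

3

Schedule: | P2 0-2 | P1 2-5 | P4 5-9 | P3 9-17 |
Completion: P1=5  P2=2  P3=17  P4=9
Turnaround (C−A): P1=4  P2=2  P3=13  P4=8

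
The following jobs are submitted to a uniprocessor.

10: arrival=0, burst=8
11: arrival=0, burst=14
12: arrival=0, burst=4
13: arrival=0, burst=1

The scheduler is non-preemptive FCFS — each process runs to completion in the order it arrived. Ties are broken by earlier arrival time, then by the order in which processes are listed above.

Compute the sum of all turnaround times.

83

Gantt: | 10 0-8 | 11 8-22 | 12 22-26 | 13 26-27 |
Completion: 10=8  11=22  12=26  13=27
Turnaround = completion − arrival: 10=8, 11=22, 12=26, 13=27
Total turnaround = 8 + 22 + 26 + 27 = 83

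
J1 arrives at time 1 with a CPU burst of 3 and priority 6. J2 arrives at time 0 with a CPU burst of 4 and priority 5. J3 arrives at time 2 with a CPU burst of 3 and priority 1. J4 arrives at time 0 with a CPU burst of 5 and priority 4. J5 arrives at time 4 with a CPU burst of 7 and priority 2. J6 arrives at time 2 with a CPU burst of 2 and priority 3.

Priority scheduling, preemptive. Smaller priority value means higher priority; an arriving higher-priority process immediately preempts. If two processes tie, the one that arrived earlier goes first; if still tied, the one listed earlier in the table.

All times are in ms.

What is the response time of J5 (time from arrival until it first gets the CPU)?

1

Schedule: | J4 0-2 | J3 2-5 | J5 5-12 | J6 12-14 | J4 14-17 | J2 17-21 | J1 21-24 |
Completion: J1=24  J2=21  J3=5  J4=17  J5=12  J6=14
Response(J5) = first start − arrival = 5 − 4 = 1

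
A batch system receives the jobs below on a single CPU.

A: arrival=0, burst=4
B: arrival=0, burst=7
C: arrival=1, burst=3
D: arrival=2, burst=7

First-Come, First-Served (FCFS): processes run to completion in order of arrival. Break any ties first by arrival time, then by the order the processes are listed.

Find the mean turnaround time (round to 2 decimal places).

11.75

Timeline: | A 0-4 | B 4-11 | C 11-14 | D 14-21 |
Completion: A=4  B=11  C=14  D=21
Turnaround times: A=4, B=11, C=13, D=19
Average turnaround = (4+11+13+19) / 4 = 47/4 = 11.75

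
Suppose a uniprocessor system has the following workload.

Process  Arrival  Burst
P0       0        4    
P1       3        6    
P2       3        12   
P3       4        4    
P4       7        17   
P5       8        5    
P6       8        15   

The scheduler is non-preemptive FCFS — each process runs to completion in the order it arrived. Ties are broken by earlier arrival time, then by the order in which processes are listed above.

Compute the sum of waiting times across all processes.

120

Gantt: | P0 0-4 | P1 4-10 | P2 10-22 | P3 22-26 | P4 26-43 | P5 43-48 | P6 48-63 |
Completion: P0=4  P1=10  P2=22  P3=26  P4=43  P5=48  P6=63
Waiting = turnaround − burst: P0=0, P1=1, P2=7, P3=18, P4=19, P5=35, P6=40
Total waiting = 0 + 1 + 7 + 18 + 19 + 35 + 40 = 120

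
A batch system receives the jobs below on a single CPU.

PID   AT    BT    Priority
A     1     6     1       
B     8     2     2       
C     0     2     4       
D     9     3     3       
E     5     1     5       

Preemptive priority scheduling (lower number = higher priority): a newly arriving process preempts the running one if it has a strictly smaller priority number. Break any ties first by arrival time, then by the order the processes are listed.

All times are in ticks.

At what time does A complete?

7

Timeline: | C 0-1 | A 1-7 | C 7-8 | B 8-10 | D 10-13 | E 13-14 |
Completion: A=7  B=10  C=8  D=13  E=14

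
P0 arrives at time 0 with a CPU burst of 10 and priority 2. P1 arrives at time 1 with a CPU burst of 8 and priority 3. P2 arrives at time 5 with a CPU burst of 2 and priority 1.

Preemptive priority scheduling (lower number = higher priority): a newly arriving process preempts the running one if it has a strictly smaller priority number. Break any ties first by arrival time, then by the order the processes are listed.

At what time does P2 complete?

Schedule: | P0 0-5 | P2 5-7 | P0 7-12 | P1 12-20 |
Completion: P0=12  P1=20  P2=7
Turnaround (C−A): P0=12  P1=19  P2=2

7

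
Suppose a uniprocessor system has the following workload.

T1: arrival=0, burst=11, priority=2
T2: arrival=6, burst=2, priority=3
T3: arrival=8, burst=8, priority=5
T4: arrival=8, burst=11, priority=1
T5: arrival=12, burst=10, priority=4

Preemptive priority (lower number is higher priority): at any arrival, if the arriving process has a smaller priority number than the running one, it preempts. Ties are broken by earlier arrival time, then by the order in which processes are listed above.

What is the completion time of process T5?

34

Schedule: | T1 0-8 | T4 8-19 | T1 19-22 | T2 22-24 | T5 24-34 | T3 34-42 |
Completion: T1=22  T2=24  T3=42  T4=19  T5=34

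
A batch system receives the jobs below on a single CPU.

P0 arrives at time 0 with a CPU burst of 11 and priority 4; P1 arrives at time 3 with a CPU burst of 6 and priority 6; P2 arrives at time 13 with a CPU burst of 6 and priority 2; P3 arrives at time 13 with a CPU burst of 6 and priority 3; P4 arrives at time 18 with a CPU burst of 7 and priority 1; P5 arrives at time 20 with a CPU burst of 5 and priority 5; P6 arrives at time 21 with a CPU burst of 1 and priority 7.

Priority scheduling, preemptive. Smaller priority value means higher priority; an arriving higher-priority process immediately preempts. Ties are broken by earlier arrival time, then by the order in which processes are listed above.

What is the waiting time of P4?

0

Schedule: | P0 0-11 | P1 11-13 | P2 13-18 | P4 18-25 | P2 25-26 | P3 26-32 | P5 32-37 | P1 37-41 | P6 41-42 |
Completion: P0=11  P1=41  P2=26  P3=32  P4=25  P5=37  P6=42
Turnaround (C−A): P0=11  P1=38  P2=13  P3=19  P4=7  P5=17  P6=21
Waiting(P4) = turnaround − burst = 7 − 7 = 0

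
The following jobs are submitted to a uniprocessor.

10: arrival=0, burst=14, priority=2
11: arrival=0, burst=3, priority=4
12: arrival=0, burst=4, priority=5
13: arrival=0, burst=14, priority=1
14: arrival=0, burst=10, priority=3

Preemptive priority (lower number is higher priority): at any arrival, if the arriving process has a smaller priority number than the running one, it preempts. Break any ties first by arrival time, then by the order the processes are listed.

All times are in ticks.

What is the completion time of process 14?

38

Gantt: | 13 0-14 | 10 14-28 | 14 28-38 | 11 38-41 | 12 41-45 |
Completion: 10=28  11=41  12=45  13=14  14=38
Turnaround (C−A): 10=28  11=41  12=45  13=14  14=38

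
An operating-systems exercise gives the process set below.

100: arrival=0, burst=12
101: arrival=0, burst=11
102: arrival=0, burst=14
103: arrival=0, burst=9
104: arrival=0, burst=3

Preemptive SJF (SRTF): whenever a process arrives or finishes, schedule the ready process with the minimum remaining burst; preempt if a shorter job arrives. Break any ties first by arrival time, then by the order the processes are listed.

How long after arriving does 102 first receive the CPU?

Schedule: | 104 0-3 | 103 3-12 | 101 12-23 | 100 23-35 | 102 35-49 |
Completion: 100=35  101=23  102=49  103=12  104=3
Response(102) = first start − arrival = 35 − 0 = 35

35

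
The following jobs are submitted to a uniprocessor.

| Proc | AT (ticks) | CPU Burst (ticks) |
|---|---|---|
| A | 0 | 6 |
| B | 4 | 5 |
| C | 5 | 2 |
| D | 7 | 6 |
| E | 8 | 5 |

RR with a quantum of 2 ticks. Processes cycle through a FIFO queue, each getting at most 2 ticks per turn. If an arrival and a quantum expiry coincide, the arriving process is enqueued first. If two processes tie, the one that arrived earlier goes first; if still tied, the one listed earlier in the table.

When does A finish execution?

Schedule: | A 0-4 | B 4-6 | A 6-8 | C 8-10 | B 10-12 | D 12-14 | E 14-16 | B 16-17 | D 17-19 | E 19-21 | D 21-23 | E 23-24 |
Completion: A=8  B=17  C=10  D=23  E=24
Turnaround (C−A): A=8  B=13  C=5  D=16  E=16

8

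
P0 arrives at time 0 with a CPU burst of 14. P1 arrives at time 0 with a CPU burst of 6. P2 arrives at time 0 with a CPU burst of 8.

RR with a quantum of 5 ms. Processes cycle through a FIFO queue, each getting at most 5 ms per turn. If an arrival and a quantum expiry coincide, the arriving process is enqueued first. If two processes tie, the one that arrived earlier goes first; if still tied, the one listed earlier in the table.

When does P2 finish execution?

Timeline: | P0 0-5 | P1 5-10 | P2 10-15 | P0 15-20 | P1 20-21 | P2 21-24 | P0 24-28 |
Completion: P0=28  P1=21  P2=24
Turnaround (C−A): P0=28  P1=21  P2=24

24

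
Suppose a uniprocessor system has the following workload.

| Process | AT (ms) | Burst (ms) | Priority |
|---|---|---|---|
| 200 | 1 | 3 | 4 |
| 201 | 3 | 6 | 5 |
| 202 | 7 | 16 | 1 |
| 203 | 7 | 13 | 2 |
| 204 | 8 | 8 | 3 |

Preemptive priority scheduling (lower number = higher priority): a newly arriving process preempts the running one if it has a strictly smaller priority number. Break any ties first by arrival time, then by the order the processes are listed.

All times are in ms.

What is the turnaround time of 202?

16

Timeline: | idle 0-1 | 200 1-4 | 201 4-7 | 202 7-23 | 203 23-36 | 204 36-44 | 201 44-47 |
Completion: 200=4  201=47  202=23  203=36  204=44
Turnaround (C−A): 200=3  201=44  202=16  203=29  204=36
Turnaround(202) = completion − arrival = 23 − 7 = 16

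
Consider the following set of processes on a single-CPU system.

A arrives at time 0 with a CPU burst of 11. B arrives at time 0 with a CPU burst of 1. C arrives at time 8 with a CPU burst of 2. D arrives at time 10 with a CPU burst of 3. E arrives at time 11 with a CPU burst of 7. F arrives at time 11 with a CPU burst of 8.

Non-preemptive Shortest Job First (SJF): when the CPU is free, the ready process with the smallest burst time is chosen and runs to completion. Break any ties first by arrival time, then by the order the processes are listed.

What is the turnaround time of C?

Schedule: | B 0-1 | A 1-12 | C 12-14 | D 14-17 | E 17-24 | F 24-32 |
Completion: A=12  B=1  C=14  D=17  E=24  F=32
Turnaround (C−A): A=12  B=1  C=6  D=7  E=13  F=21
Turnaround(C) = completion − arrival = 14 − 8 = 6

6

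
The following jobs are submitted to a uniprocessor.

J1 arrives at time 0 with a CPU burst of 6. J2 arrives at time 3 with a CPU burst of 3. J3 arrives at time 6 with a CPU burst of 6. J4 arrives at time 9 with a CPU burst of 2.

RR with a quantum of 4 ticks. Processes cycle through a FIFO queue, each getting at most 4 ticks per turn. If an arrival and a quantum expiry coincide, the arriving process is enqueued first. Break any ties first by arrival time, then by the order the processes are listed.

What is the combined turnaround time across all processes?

Gantt: | J1 0-4 | J2 4-7 | J1 7-9 | J3 9-13 | J4 13-15 | J3 15-17 |
Completion: J1=9  J2=7  J3=17  J4=15
Turnaround (C−A): J1=9  J2=4  J3=11  J4=6
Turnaround = completion − arrival: J1=9, J2=4, J3=11, J4=6
Total turnaround = 9 + 4 + 11 + 6 = 30

30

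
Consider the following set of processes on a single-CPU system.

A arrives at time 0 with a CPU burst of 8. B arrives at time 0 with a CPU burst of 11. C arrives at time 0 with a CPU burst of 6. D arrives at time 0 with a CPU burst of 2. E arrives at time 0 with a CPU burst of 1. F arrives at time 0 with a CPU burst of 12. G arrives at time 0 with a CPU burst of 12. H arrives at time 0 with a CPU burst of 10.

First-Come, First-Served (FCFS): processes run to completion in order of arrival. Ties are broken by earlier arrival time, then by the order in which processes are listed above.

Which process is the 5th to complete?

Timeline: | A 0-8 | B 8-19 | C 19-25 | D 25-27 | E 27-28 | F 28-40 | G 40-52 | H 52-62 |
Completion: A=8  B=19  C=25  D=27  E=28  F=40  G=52  H=62
Turnaround (C−A): A=8  B=19  C=25  D=27  E=28  F=40  G=52  H=62
Finish order: A → B → C → D → E → F → G → H

E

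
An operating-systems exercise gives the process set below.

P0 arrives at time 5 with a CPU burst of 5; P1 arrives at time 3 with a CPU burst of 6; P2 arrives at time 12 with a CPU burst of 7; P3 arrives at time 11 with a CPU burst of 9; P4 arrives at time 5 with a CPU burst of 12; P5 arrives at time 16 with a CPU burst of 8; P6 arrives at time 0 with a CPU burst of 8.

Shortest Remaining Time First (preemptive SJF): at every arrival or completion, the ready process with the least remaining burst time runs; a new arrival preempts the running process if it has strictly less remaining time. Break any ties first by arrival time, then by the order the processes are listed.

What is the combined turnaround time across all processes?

146

Gantt: | P6 0-8 | P0 8-13 | P1 13-19 | P2 19-26 | P5 26-34 | P3 34-43 | P4 43-55 |
Completion: P0=13  P1=19  P2=26  P3=43  P4=55  P5=34  P6=8
Turnaround = completion − arrival: P0=8, P1=16, P2=14, P3=32, P4=50, P5=18, P6=8
Total turnaround = 8 + 16 + 14 + 32 + 50 + 18 + 8 = 146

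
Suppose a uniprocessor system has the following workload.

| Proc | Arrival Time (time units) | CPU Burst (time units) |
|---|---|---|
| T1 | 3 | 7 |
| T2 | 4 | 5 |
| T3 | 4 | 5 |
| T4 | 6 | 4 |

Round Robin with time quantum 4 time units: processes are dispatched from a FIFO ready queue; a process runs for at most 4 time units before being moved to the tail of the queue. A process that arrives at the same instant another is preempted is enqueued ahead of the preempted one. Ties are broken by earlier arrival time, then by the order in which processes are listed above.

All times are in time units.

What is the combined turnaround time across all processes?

Gantt: | idle 0-3 | T1 3-7 | T2 7-11 | T3 11-15 | T4 15-19 | T1 19-22 | T2 22-23 | T3 23-24 |
Completion: T1=22  T2=23  T3=24  T4=19
Turnaround (C−A): T1=19  T2=19  T3=20  T4=13
Turnaround = completion − arrival: T1=19, T2=19, T3=20, T4=13
Total turnaround = 19 + 19 + 20 + 13 = 71

71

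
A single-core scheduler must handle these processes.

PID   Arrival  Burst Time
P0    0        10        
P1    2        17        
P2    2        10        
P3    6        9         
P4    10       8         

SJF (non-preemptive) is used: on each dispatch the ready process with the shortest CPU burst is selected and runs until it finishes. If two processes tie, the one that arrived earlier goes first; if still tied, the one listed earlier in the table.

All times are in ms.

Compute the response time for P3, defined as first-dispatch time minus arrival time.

12

Schedule: | P0 0-10 | P4 10-18 | P3 18-27 | P2 27-37 | P1 37-54 |
Completion: P0=10  P1=54  P2=37  P3=27  P4=18
Turnaround (C−A): P0=10  P1=52  P2=35  P3=21  P4=8
Response(P3) = first start − arrival = 18 − 6 = 12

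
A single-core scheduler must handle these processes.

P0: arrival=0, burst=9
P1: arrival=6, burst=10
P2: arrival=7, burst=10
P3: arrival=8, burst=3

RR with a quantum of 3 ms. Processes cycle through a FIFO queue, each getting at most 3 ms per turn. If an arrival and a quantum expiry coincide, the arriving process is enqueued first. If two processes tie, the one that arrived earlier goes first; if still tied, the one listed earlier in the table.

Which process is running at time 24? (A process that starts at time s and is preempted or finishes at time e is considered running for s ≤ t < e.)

Schedule: | P0 0-6 | P1 6-9 | P0 9-12 | P2 12-15 | P3 15-18 | P1 18-21 | P2 21-24 | P1 24-27 | P2 27-30 | P1 30-31 | P2 31-32 |
Completion: P0=12  P1=31  P2=32  P3=18
Turnaround (C−A): P0=12  P1=25  P2=25  P3=10

P1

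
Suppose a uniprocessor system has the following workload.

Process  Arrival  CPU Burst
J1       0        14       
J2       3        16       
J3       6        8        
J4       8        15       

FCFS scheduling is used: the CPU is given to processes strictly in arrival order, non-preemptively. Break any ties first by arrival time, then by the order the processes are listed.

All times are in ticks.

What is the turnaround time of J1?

14

Gantt: | J1 0-14 | J2 14-30 | J3 30-38 | J4 38-53 |
Completion: J1=14  J2=30  J3=38  J4=53
Turnaround (C−A): J1=14  J2=27  J3=32  J4=45
Turnaround(J1) = completion − arrival = 14 − 0 = 14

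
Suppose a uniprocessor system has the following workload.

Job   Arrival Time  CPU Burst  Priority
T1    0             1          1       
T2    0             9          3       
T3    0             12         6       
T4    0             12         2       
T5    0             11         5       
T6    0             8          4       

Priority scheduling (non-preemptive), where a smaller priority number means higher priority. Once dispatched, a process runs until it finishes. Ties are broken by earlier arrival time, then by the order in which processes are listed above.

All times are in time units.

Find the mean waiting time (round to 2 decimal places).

Schedule: | T1 0-1 | T4 1-13 | T2 13-22 | T6 22-30 | T5 30-41 | T3 41-53 |
Completion: T1=1  T2=22  T3=53  T4=13  T5=41  T6=30
Waiting times: T1=0, T2=13, T3=41, T4=1, T5=30, T6=22
Average waiting = (0+13+41+1+30+22) / 6 = 107/6 = 17.83

17.83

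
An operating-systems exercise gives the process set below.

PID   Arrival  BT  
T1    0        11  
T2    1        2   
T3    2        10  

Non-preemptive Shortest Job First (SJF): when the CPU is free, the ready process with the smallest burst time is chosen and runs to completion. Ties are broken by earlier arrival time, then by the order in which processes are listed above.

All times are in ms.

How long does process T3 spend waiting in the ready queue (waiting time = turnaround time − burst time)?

11

Schedule: | T1 0-11 | T2 11-13 | T3 13-23 |
Completion: T1=11  T2=13  T3=23
Turnaround (C−A): T1=11  T2=12  T3=21
Waiting(T3) = turnaround − burst = 21 − 10 = 11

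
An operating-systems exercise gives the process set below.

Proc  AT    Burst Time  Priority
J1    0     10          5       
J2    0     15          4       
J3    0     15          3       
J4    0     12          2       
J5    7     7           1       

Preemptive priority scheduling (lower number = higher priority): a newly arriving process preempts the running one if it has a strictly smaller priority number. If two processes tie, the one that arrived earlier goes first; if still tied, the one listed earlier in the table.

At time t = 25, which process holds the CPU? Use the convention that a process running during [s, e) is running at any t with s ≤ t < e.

Timeline: | J4 0-7 | J5 7-14 | J4 14-19 | J3 19-34 | J2 34-49 | J1 49-59 |
Completion: J1=59  J2=49  J3=34  J4=19  J5=14

J3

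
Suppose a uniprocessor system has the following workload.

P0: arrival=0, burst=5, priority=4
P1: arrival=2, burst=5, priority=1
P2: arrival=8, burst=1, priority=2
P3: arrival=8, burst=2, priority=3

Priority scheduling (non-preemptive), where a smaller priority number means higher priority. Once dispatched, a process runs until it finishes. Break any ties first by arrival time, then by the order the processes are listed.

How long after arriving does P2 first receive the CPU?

Schedule: | P0 0-5 | P1 5-10 | P2 10-11 | P3 11-13 |
Completion: P0=5  P1=10  P2=11  P3=13
Turnaround (C−A): P0=5  P1=8  P2=3  P3=5
Response(P2) = first start − arrival = 10 − 8 = 2

2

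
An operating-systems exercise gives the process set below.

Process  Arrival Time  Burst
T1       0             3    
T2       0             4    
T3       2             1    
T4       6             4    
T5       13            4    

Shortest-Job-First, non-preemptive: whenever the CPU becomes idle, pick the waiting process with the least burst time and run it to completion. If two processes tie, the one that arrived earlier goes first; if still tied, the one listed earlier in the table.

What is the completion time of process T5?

17

Schedule: | T1 0-3 | T3 3-4 | T2 4-8 | T4 8-12 | idle 12-13 | T5 13-17 |
Completion: T1=3  T2=8  T3=4  T4=12  T5=17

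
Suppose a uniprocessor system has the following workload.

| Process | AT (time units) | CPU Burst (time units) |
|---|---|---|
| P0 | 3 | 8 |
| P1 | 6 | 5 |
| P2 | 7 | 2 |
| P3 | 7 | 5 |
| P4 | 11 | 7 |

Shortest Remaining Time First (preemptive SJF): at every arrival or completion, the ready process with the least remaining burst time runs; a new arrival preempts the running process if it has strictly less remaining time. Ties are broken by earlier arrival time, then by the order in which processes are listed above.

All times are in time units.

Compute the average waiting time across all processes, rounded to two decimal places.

Schedule: | idle 0-3 | P0 3-7 | P2 7-9 | P0 9-13 | P1 13-18 | P3 18-23 | P4 23-30 |
Completion: P0=13  P1=18  P2=9  P3=23  P4=30
Turnaround (C−A): P0=10  P1=12  P2=2  P3=16  P4=19
Waiting times: P0=2, P1=7, P2=0, P3=11, P4=12
Average waiting = (2+7+0+11+12) / 5 = 32/5 = 6.40

6.40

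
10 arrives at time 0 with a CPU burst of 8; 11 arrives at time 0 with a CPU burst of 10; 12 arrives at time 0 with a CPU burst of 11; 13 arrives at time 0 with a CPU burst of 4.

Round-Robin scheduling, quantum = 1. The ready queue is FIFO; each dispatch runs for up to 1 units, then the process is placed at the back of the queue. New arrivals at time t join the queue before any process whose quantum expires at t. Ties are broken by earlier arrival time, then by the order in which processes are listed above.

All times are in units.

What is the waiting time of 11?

Gantt: | 10 0-1 | 11 1-2 | 12 2-3 | 13 3-4 | 10 4-5 | 11 5-6 | 12 6-7 | 13 7-8 | 10 8-9 | 11 9-10 | 12 10-11 | 13 11-12 | 10 12-13 | 11 13-14 | 12 14-15 | 13 15-16 | 10 16-17 | 11 17-18 | 12 18-19 | 10 19-20 | 11 20-21 | 12 21-22 | 10 22-23 | 11 23-24 | 12 24-25 | 10 25-26 | 11 26-27 | 12 27-28 | 11 28-29 | 12 29-30 | 11 30-31 | 12 31-33 |
Completion: 10=26  11=31  12=33  13=16
Turnaround (C−A): 10=26  11=31  12=33  13=16
Waiting(11) = turnaround − burst = 31 − 10 = 21

21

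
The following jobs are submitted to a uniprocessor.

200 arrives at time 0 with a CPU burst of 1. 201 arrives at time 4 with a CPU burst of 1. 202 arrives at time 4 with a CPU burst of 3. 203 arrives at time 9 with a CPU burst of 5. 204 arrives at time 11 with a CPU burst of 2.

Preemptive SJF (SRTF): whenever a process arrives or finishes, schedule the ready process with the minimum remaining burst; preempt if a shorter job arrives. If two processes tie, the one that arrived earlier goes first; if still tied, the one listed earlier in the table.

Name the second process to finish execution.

201

Schedule: | 200 0-1 | idle 1-4 | 201 4-5 | 202 5-8 | idle 8-9 | 203 9-11 | 204 11-13 | 203 13-16 |
Completion: 200=1  201=5  202=8  203=16  204=13
Turnaround (C−A): 200=1  201=1  202=4  203=7  204=2
Finish order: 200 → 201 → 202 → 204 → 203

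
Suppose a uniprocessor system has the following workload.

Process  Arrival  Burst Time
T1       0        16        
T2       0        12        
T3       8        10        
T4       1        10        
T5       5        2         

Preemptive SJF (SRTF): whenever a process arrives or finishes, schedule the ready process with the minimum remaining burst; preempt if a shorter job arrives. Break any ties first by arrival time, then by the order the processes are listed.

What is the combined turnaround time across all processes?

113

Timeline: | T2 0-1 | T4 1-5 | T5 5-7 | T4 7-13 | T3 13-23 | T2 23-34 | T1 34-50 |
Completion: T1=50  T2=34  T3=23  T4=13  T5=7
Turnaround (C−A): T1=50  T2=34  T3=15  T4=12  T5=2
Turnaround = completion − arrival: T1=50, T2=34, T3=15, T4=12, T5=2
Total turnaround = 50 + 34 + 15 + 12 + 2 = 113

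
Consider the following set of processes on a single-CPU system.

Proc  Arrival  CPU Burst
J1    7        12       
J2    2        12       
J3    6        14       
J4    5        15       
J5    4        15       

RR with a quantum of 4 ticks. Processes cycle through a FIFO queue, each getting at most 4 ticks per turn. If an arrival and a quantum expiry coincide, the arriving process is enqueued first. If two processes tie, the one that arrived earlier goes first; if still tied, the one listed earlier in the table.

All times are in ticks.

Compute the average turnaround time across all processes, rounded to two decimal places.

56.60

Timeline: | idle 0-2 | J2 2-6 | J5 6-10 | J4 10-14 | J3 14-18 | J2 18-22 | J1 22-26 | J5 26-30 | J4 30-34 | J3 34-38 | J2 38-42 | J1 42-46 | J5 46-50 | J4 50-54 | J3 54-58 | J1 58-62 | J5 62-65 | J4 65-68 | J3 68-70 |
Completion: J1=62  J2=42  J3=70  J4=68  J5=65
Turnaround times: J1=55, J2=40, J3=64, J4=63, J5=61
Average turnaround = (55+40+64+63+61) / 5 = 283/5 = 56.60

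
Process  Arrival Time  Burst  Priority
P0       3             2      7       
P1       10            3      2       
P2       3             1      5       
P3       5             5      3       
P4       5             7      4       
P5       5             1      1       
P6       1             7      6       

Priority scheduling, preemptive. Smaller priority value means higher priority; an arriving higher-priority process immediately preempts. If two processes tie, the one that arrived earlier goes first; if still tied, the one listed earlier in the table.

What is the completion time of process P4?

21

Gantt: | idle 0-1 | P6 1-3 | P2 3-4 | P6 4-5 | P5 5-6 | P3 6-10 | P1 10-13 | P3 13-14 | P4 14-21 | P6 21-25 | P0 25-27 |
Completion: P0=27  P1=13  P2=4  P3=14  P4=21  P5=6  P6=25
Turnaround (C−A): P0=24  P1=3  P2=1  P3=9  P4=16  P5=1  P6=24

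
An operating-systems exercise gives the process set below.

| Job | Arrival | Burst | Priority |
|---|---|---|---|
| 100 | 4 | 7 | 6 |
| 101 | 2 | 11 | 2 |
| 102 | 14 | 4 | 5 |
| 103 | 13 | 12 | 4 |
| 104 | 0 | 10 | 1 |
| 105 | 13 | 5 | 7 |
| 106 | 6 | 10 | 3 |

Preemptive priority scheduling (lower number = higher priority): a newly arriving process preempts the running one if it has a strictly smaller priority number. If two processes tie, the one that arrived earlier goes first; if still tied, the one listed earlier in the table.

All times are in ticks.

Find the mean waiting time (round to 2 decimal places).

22.00

Schedule: | 104 0-10 | 101 10-21 | 106 21-31 | 103 31-43 | 102 43-47 | 100 47-54 | 105 54-59 |
Completion: 100=54  101=21  102=47  103=43  104=10  105=59  106=31
Turnaround (C−A): 100=50  101=19  102=33  103=30  104=10  105=46  106=25
Waiting times: 100=43, 101=8, 102=29, 103=18, 104=0, 105=41, 106=15
Average waiting = (43+8+29+18+0+41+15) / 7 = 154/7 = 22.00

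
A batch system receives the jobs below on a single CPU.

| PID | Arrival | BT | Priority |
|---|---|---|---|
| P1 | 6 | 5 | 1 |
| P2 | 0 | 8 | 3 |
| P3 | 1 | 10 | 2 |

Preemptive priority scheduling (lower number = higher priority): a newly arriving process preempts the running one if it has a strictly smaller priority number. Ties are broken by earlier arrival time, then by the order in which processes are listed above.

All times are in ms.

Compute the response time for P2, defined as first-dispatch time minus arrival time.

0

Timeline: | P2 0-1 | P3 1-6 | P1 6-11 | P3 11-16 | P2 16-23 |
Completion: P1=11  P2=23  P3=16
Response(P2) = first start − arrival = 0 − 0 = 0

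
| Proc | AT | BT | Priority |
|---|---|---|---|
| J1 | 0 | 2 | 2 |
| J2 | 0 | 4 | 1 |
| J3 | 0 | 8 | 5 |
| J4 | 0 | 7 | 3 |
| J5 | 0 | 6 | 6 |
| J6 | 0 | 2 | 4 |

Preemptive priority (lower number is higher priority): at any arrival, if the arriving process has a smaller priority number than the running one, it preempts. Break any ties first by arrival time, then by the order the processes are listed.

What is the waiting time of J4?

Timeline: | J2 0-4 | J1 4-6 | J4 6-13 | J6 13-15 | J3 15-23 | J5 23-29 |
Completion: J1=6  J2=4  J3=23  J4=13  J5=29  J6=15
Turnaround (C−A): J1=6  J2=4  J3=23  J4=13  J5=29  J6=15
Waiting(J4) = turnaround − burst = 13 − 7 = 6

6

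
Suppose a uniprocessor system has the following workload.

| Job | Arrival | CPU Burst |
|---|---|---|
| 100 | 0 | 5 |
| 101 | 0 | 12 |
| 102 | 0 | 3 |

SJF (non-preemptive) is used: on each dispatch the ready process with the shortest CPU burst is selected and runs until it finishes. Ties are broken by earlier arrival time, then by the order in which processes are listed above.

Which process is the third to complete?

Timeline: | 102 0-3 | 100 3-8 | 101 8-20 |
Completion: 100=8  101=20  102=3
Turnaround (C−A): 100=8  101=20  102=3
Finish order: 102 → 100 → 101

101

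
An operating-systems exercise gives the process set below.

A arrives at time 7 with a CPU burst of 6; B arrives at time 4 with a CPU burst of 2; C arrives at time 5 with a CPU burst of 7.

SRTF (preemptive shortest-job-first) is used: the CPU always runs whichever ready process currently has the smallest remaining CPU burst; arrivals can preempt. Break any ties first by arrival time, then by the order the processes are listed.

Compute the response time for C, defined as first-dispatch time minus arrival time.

Gantt: | idle 0-4 | B 4-6 | C 6-13 | A 13-19 |
Completion: A=19  B=6  C=13
Turnaround (C−A): A=12  B=2  C=8
Response(C) = first start − arrival = 6 − 5 = 1

1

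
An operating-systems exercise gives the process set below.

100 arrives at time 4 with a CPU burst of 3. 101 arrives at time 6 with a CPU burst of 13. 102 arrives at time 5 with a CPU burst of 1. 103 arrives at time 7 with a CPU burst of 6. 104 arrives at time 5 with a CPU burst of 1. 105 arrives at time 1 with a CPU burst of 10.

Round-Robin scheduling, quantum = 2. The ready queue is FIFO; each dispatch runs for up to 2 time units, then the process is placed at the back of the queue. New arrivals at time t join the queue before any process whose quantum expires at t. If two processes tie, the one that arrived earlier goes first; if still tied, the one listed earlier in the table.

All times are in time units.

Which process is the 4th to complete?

Schedule: | idle 0-1 | 105 1-5 | 100 5-7 | 102 7-8 | 104 8-9 | 105 9-11 | 101 11-13 | 103 13-15 | 100 15-16 | 105 16-18 | 101 18-20 | 103 20-22 | 105 22-24 | 101 24-26 | 103 26-28 | 101 28-35 |
Completion: 100=16  101=35  102=8  103=28  104=9  105=24
Turnaround (C−A): 100=12  101=29  102=3  103=21  104=4  105=23
Finish order: 102 → 104 → 100 → 105 → 103 → 101

105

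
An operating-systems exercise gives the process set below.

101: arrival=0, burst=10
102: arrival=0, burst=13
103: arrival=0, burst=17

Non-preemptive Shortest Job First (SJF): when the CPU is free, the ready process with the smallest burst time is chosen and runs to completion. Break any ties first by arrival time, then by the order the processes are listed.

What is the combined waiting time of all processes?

33

Schedule: | 101 0-10 | 102 10-23 | 103 23-40 |
Completion: 101=10  102=23  103=40
Turnaround (C−A): 101=10  102=23  103=40
Waiting = turnaround − burst: 101=0, 102=10, 103=23
Total waiting = 0 + 10 + 23 = 33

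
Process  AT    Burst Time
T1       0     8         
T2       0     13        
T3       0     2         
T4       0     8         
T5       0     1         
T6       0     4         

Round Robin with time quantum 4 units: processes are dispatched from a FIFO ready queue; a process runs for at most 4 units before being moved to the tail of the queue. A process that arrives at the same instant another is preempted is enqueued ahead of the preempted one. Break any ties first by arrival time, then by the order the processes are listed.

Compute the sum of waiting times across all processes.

Schedule: | T1 0-4 | T2 4-8 | T3 8-10 | T4 10-14 | T5 14-15 | T6 15-19 | T1 19-23 | T2 23-27 | T4 27-31 | T2 31-36 |
Completion: T1=23  T2=36  T3=10  T4=31  T5=15  T6=19
Turnaround (C−A): T1=23  T2=36  T3=10  T4=31  T5=15  T6=19
Waiting = turnaround − burst: T1=15, T2=23, T3=8, T4=23, T5=14, T6=15
Total waiting = 15 + 23 + 8 + 23 + 14 + 15 = 98

98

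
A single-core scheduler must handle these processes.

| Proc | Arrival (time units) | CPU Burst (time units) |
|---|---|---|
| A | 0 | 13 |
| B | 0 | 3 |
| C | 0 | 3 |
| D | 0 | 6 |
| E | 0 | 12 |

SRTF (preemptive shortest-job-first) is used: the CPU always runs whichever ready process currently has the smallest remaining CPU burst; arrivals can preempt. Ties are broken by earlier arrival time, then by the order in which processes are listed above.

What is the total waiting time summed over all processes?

Gantt: | B 0-3 | C 3-6 | D 6-12 | E 12-24 | A 24-37 |
Completion: A=37  B=3  C=6  D=12  E=24
Waiting = turnaround − burst: A=24, B=0, C=3, D=6, E=12
Total waiting = 24 + 0 + 3 + 6 + 12 = 45

45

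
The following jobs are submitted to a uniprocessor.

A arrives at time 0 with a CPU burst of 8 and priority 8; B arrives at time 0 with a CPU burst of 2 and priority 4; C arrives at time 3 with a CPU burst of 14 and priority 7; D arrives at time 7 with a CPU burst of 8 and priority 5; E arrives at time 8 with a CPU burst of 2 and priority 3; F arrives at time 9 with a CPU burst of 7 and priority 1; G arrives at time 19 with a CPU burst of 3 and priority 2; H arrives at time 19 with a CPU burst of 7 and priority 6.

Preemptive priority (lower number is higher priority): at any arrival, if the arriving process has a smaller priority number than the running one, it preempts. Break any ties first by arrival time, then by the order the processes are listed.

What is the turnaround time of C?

41

Gantt: | B 0-2 | A 2-3 | C 3-7 | D 7-8 | E 8-9 | F 9-16 | E 16-17 | D 17-19 | G 19-22 | D 22-27 | H 27-34 | C 34-44 | A 44-51 |
Completion: A=51  B=2  C=44  D=27  E=17  F=16  G=22  H=34
Turnaround (C−A): A=51  B=2  C=41  D=20  E=9  F=7  G=3  H=15
Turnaround(C) = completion − arrival = 44 − 3 = 41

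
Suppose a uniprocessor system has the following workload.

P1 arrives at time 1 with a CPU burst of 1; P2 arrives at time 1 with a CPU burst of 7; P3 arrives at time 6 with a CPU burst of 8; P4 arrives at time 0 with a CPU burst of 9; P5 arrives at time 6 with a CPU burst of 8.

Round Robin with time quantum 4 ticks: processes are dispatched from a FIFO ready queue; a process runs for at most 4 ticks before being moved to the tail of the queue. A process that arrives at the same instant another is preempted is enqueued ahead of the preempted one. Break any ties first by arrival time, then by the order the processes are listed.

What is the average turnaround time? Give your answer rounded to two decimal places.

20.40

Timeline: | P4 0-4 | P1 4-5 | P2 5-9 | P4 9-13 | P3 13-17 | P5 17-21 | P2 21-24 | P4 24-25 | P3 25-29 | P5 29-33 |
Completion: P1=5  P2=24  P3=29  P4=25  P5=33
Turnaround (C−A): P1=4  P2=23  P3=23  P4=25  P5=27
Turnaround times: P1=4, P2=23, P3=23, P4=25, P5=27
Average turnaround = (4+23+23+25+27) / 5 = 102/5 = 20.40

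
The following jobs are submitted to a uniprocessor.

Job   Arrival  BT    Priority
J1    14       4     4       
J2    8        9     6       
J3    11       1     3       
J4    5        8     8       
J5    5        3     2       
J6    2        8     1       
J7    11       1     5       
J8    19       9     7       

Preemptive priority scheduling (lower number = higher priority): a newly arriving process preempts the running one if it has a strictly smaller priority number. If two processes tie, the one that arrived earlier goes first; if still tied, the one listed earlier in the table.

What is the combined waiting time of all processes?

66

Gantt: | idle 0-2 | J6 2-10 | J5 10-13 | J3 13-14 | J1 14-18 | J7 18-19 | J2 19-28 | J8 28-37 | J4 37-45 |
Completion: J1=18  J2=28  J3=14  J4=45  J5=13  J6=10  J7=19  J8=37
Waiting = turnaround − burst: J1=0, J2=11, J3=2, J4=32, J5=5, J6=0, J7=7, J8=9
Total waiting = 0 + 11 + 2 + 32 + 5 + 0 + 7 + 9 = 66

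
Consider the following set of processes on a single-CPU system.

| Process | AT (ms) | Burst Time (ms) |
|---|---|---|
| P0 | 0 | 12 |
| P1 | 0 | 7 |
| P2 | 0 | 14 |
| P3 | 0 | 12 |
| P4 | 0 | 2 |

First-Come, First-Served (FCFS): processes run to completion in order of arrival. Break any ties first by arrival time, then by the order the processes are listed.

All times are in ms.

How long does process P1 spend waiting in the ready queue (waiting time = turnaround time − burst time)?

Schedule: | P0 0-12 | P1 12-19 | P2 19-33 | P3 33-45 | P4 45-47 |
Completion: P0=12  P1=19  P2=33  P3=45  P4=47
Waiting(P1) = turnaround − burst = 19 − 7 = 12

12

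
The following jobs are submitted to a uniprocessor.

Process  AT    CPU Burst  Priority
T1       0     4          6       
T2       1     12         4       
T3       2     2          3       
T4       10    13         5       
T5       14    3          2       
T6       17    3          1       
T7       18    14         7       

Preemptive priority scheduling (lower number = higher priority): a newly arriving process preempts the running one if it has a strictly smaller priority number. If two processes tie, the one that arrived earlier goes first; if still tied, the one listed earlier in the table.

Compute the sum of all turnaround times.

122

Schedule: | T1 0-1 | T2 1-2 | T3 2-4 | T2 4-14 | T5 14-17 | T6 17-20 | T2 20-21 | T4 21-34 | T1 34-37 | T7 37-51 |
Completion: T1=37  T2=21  T3=4  T4=34  T5=17  T6=20  T7=51
Turnaround = completion − arrival: T1=37, T2=20, T3=2, T4=24, T5=3, T6=3, T7=33
Total turnaround = 37 + 20 + 2 + 24 + 3 + 3 + 33 = 122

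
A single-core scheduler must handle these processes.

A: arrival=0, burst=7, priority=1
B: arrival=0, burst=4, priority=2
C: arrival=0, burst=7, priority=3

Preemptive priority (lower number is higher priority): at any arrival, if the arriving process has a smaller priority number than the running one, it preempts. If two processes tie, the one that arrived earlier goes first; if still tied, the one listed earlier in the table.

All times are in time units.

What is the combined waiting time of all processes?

18

Gantt: | A 0-7 | B 7-11 | C 11-18 |
Completion: A=7  B=11  C=18
Waiting = turnaround − burst: A=0, B=7, C=11
Total waiting = 0 + 7 + 11 = 18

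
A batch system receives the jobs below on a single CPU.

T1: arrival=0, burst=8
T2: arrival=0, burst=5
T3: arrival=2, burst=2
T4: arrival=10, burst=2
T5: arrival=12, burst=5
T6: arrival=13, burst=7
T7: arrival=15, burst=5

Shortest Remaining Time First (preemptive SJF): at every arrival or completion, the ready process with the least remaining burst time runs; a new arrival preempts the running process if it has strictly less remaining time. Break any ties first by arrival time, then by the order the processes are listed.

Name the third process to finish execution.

T4

Gantt: | T2 0-2 | T3 2-4 | T2 4-7 | T1 7-10 | T4 10-12 | T1 12-17 | T5 17-22 | T7 22-27 | T6 27-34 |
Completion: T1=17  T2=7  T3=4  T4=12  T5=22  T6=34  T7=27
Finish order: T3 → T2 → T4 → T1 → T5 → T7 → T6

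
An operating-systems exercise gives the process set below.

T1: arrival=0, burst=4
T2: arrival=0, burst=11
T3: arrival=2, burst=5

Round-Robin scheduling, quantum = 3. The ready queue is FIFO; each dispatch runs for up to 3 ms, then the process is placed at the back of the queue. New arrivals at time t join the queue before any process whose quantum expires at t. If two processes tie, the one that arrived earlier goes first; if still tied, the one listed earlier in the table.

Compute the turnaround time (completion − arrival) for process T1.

Timeline: | T1 0-3 | T2 3-6 | T3 6-9 | T1 9-10 | T2 10-13 | T3 13-15 | T2 15-20 |
Completion: T1=10  T2=20  T3=15
Turnaround(T1) = completion − arrival = 10 − 0 = 10

10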